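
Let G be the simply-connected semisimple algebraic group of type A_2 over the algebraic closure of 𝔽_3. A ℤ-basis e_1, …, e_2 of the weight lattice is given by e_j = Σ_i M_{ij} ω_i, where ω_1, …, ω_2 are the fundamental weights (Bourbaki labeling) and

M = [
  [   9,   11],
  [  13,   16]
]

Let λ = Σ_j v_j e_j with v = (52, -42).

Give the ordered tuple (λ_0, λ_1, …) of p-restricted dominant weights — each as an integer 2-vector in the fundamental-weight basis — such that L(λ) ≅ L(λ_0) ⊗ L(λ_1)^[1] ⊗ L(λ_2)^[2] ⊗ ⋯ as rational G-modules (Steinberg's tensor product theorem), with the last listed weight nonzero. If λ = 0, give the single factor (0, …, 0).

((0, 1), (2, 1))

ω-coordinates c = M·v, v = (52, -42):
  c_1 = 9·52 + (11)·(-42) = 6
  c_2 = 13·52 + (16)·(-42) = 4
Expand coordinatewise in base 3:
  c_1 = 6 = 0·3^0 + 2·3^1
  c_2 = 4 = 1·3^0 + 1·3^1
p-restricted factor λ_0 = (0, 1)
p-restricted factor λ_1 = (2, 1)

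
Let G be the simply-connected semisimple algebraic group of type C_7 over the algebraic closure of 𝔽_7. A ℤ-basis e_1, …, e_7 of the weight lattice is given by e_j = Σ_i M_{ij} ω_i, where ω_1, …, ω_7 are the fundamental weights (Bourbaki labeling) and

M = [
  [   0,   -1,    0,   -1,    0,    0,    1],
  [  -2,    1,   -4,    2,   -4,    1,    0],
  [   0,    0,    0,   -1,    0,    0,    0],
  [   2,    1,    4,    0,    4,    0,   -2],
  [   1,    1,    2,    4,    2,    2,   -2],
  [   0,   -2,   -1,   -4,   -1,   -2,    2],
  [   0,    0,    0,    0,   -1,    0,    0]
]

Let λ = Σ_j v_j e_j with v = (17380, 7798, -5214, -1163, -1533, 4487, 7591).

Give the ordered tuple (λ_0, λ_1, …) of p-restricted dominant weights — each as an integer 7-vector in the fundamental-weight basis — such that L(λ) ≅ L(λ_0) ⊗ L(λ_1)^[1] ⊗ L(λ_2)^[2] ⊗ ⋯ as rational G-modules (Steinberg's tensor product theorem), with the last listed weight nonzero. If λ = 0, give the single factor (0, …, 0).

((4, 3, 1, 3, 5, 2, 0), (3, 4, 5, 6, 5, 0, 2), (5, 2, 2, 0, 2, 6, 3), (2, 6, 3, 1, 2, 5, 4))

Compute c_i = Σ_j M_{ij} v_j with v = (17380, 7798, -5214, -1163, -1533, 4487, 7591):
  c_1 = (0)·(17380) + (-1)·(7798) + (0)·(-5214) + (-1)·(-1163) + (0)·(-1533) + (0)·(4487) + (1)·(7591) = 956
  c_2 = (-2)·(17380) + (1)·(7798) + (-4)·(-5214) + (2)·(-1163) + (-4)·(-1533) + (1)·(4487) + (0)·(7591) = 2187
  c_3 = (0)·(17380) + (0)·(7798) + (0)·(-5214) + (-1)·(-1163) + (0)·(-1533) + (0)·(4487) + (0)·(7591) = 1163
  c_4 = (2)·(17380) + (1)·(7798) + (4)·(-5214) + (0)·(-1163) + (4)·(-1533) + (0)·(4487) + (-2)·(7591) = 388
  c_5 = (1)·(17380) + (1)·(7798) + (2)·(-5214) + (4)·(-1163) + (2)·(-1533) + (2)·(4487) + (-2)·(7591) = 824
  c_6 = (0)·(17380) + (-2)·(7798) + (-1)·(-5214) + (-4)·(-1163) + (-1)·(-1533) + (-2)·(4487) + (2)·(7591) = 2011
  c_7 = (0)·(17380) + (0)·(7798) + (0)·(-5214) + (0)·(-1163) + (-1)·(-1533) + (0)·(4487) + (0)·(7591) = 1533
Expand coordinatewise in base 7:
  c_1 = 956 = 4·7^0 + 3·7^1 + 5·7^2 + 2·7^3
  c_2 = 2187 = 3·7^0 + 4·7^1 + 2·7^2 + 6·7^3
  c_3 = 1163 = 1·7^0 + 5·7^1 + 2·7^2 + 3·7^3
  c_4 = 388 = 3·7^0 + 6·7^1 + 0·7^2 + 1·7^3
  c_5 = 824 = 5·7^0 + 5·7^1 + 2·7^2 + 2·7^3
  c_6 = 2011 = 2·7^0 + 0·7^1 + 6·7^2 + 5·7^3
  c_7 = 1533 = 0·7^0 + 2·7^1 + 3·7^2 + 4·7^3
λ_0 = (4, 3, 1, 3, 5, 2, 0)
λ_1 = (3, 4, 5, 6, 5, 0, 2)
λ_2 = (5, 2, 2, 0, 2, 6, 3)
λ_3 = (2, 6, 3, 1, 2, 5, 4)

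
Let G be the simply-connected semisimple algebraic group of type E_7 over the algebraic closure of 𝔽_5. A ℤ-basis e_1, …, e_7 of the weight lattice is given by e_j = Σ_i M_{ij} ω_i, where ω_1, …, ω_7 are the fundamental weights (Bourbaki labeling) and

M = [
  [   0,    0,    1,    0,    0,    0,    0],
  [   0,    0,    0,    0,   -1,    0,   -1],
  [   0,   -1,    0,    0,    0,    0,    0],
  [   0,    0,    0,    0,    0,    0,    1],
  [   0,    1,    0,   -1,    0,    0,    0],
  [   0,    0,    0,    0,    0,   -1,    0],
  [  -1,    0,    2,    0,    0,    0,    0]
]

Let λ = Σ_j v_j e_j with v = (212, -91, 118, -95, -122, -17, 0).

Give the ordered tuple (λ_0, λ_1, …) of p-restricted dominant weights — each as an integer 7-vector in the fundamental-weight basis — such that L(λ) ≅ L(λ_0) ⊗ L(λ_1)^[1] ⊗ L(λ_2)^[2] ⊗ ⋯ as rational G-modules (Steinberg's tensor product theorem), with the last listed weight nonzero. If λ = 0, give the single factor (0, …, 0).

ω-coordinates c = M·v, v = (212, -91, 118, -95, -122, -17, 0):
  c_1 = 0·212 + (0)·(-91) + 1·118 + (0)·(-95) + (0)·(-122) + (0)·(-17) + 0·0 = 118
  c_2 = 0·212 + (0)·(-91) + 0·118 + (0)·(-95) + (-1)·(-122) + (0)·(-17) + (-1)·(0) = 122
  c_3 = 0·212 + (-1)·(-91) + 0·118 + (0)·(-95) + (0)·(-122) + (0)·(-17) + 0·0 = 91
  c_4 = 0·212 + (0)·(-91) + 0·118 + (0)·(-95) + (0)·(-122) + (0)·(-17) + 1·0 = 0
  c_5 = 0·212 + (1)·(-91) + 0·118 + (-1)·(-95) + (0)·(-122) + (0)·(-17) + 0·0 = 4
  c_6 = 0·212 + (0)·(-91) + 0·118 + (0)·(-95) + (0)·(-122) + (-1)·(-17) + 0·0 = 17
  c_7 = (-1)·(212) + (0)·(-91) + 2·118 + (0)·(-95) + (0)·(-122) + (0)·(-17) + 0·0 = 24
Expand coordinatewise in base 5:
  c_1 = 118 = 3·5^0 + 3·5^1 + 4·5^2
  c_2 = 122 = 2·5^0 + 4·5^1 + 4·5^2
  c_3 = 91 = 1·5^0 + 3·5^1 + 3·5^2
  c_4 = 0
  c_5 = 4 = 4·5^0
  c_6 = 17 = 2·5^0 + 3·5^1
  c_7 = 24 = 4·5^0 + 4·5^1
λ_0 = (3, 2, 1, 0, 4, 2, 4)
λ_1 = (3, 4, 3, 0, 0, 3, 4)
λ_2 = (4, 4, 3, 0, 0, 0, 0)

((3, 2, 1, 0, 4, 2, 4), (3, 4, 3, 0, 0, 3, 4), (4, 4, 3, 0, 0, 0, 0))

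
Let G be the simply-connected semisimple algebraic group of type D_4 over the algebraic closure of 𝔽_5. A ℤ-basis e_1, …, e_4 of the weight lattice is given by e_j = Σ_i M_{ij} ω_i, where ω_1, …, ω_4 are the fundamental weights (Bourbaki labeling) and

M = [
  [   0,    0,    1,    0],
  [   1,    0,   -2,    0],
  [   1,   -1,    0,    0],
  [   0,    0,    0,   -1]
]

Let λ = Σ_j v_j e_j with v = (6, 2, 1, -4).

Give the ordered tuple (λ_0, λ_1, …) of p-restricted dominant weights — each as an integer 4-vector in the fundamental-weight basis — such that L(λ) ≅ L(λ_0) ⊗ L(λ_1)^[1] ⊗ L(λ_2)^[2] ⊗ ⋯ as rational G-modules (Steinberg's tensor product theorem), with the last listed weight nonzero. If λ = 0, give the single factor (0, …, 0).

In the fundamental-weight basis, λ has coordinates c = M·v (v = (6, 2, 1, -4)):
  c_1 = (0)·(6) + (0)·(2) + (1)·(1) + (0)·(-4) = 1
  c_2 = (1)·(6) + (0)·(2) + (-2)·(1) + (0)·(-4) = 4
  c_3 = (1)·(6) + (-1)·(2) + (0)·(1) + (0)·(-4) = 4
  c_4 = (0)·(6) + (0)·(2) + (0)·(1) + (-1)·(-4) = 4
Expand coordinatewise in base 5:
  c_1 = 1 = 1·5^0
  c_2 = 4 = 4·5^0
  c_3 = 4 = 4·5^0
  c_4 = 4 = 4·5^0
λ_0 = (1, 4, 4, 4)

((1, 4, 4, 4),)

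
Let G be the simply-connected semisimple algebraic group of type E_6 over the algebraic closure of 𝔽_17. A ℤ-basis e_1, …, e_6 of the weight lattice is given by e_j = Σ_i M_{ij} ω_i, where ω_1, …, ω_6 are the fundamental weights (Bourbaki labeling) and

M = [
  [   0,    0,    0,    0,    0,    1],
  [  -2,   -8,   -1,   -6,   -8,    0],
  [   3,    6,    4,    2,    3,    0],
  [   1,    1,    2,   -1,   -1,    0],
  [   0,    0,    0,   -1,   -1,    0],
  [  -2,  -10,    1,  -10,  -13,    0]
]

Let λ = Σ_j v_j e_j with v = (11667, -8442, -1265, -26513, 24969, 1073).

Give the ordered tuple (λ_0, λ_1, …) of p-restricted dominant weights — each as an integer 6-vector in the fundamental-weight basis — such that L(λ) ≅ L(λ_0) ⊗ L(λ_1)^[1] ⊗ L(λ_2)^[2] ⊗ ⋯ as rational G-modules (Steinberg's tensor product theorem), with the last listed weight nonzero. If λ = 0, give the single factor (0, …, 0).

((2, 16, 14, 12, 14, 14), (12, 9, 0, 12, 5, 3), (3, 16, 4, 7, 5, 1))

In the fundamental-weight basis, λ has coordinates c = M·v (v = (11667, -8442, -1265, -26513, 24969, 1073)):
  c_1 = 0*11667 + 0*-8442 + 0*-1265 + 0*-26513 + 0*24969 + 1*1073 = 1073
  c_2 = -2*11667 + -8*-8442 + -1*-1265 + -6*-26513 + -8*24969 + 0*1073 = 4793
  c_3 = 3*11667 + 6*-8442 + 4*-1265 + 2*-26513 + 3*24969 + 0*1073 = 1170
  c_4 = 1*11667 + 1*-8442 + 2*-1265 + -1*-26513 + -1*24969 + 0*1073 = 2239
  c_5 = 0*11667 + 0*-8442 + 0*-1265 + -1*-26513 + -1*24969 + 0*1073 = 1544
  c_6 = -2*11667 + -10*-8442 + 1*-1265 + -10*-26513 + -13*24969 + 0*1073 = 354
Base-17 expansion of each c_i:
  c_1 = 1073 = 2·17^0 + 12·17^1 + 3·17^2
  c_2 = 4793 = 16·17^0 + 9·17^1 + 16·17^2
  c_3 = 1170 = 14·17^0 + 0·17^1 + 4·17^2
  c_4 = 2239 = 12·17^0 + 12·17^1 + 7·17^2
  c_5 = 1544 = 14·17^0 + 5·17^1 + 5·17^2
  c_6 = 354 = 14·17^0 + 3·17^1 + 1·17^2
p-restricted factor λ_0 = (2, 16, 14, 12, 14, 14)
p-restricted factor λ_1 = (12, 9, 0, 12, 5, 3)
p-restricted factor λ_2 = (3, 16, 4, 7, 5, 1)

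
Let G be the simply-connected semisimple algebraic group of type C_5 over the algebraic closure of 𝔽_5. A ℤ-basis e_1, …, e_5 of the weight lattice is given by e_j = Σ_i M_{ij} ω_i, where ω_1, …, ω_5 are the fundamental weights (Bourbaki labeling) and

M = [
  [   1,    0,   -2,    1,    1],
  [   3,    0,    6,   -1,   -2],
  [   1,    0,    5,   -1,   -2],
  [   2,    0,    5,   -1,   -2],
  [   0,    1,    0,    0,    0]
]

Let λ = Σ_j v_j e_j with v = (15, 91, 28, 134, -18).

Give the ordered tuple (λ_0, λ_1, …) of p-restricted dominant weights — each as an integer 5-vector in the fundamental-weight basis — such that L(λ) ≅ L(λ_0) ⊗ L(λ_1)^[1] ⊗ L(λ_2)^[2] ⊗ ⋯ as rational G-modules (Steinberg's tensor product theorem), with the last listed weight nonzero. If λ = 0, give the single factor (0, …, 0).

Converting to the ω-basis (c_i = row i of M dotted with v = (15, 91, 28, 134, -18)):
  c_1 = (1)·(15) + (0)·(91) + (-2)·(28) + (1)·(134) + (1)·(-18) = 75
  c_2 = (3)·(15) + (0)·(91) + (6)·(28) + (-1)·(134) + (-2)·(-18) = 115
  c_3 = (1)·(15) + (0)·(91) + (5)·(28) + (-1)·(134) + (-2)·(-18) = 57
  c_4 = (2)·(15) + (0)·(91) + (5)·(28) + (-1)·(134) + (-2)·(-18) = 72
  c_5 = (0)·(15) + (1)·(91) + (0)·(28) + (0)·(134) + (0)·(-18) = 91
Base-5 expansion of each c_i:
  c_1 = 75 = 0·5^0 + 0·5^1 + 3·5^2
  c_2 = 115 = 0·5^0 + 3·5^1 + 4·5^2
  c_3 = 57 = 2·5^0 + 1·5^1 + 2·5^2
  c_4 = 72 = 2·5^0 + 4·5^1 + 2·5^2
  c_5 = 91 = 1·5^0 + 3·5^1 + 3·5^2
Factor λ_0 = (0, 0, 2, 2, 1)
Factor λ_1 = (0, 3, 1, 4, 3)
Factor λ_2 = (3, 4, 2, 2, 3)

((0, 0, 2, 2, 1), (0, 3, 1, 4, 3), (3, 4, 2, 2, 3))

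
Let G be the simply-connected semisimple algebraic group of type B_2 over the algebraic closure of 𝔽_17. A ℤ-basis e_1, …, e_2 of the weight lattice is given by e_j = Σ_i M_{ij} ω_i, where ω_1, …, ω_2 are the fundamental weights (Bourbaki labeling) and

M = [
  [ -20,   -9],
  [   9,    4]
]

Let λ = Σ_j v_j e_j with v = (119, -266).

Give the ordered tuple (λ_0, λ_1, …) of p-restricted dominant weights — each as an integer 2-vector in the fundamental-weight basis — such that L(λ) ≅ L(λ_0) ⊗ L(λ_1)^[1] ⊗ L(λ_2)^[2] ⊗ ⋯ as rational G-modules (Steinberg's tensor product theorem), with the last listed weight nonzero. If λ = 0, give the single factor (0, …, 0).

((14, 7),)

ω-coordinates c = M·v, v = (119, -266):
  c_1 = (-20)·(119) + (-9)·(-266) = 14
  c_2 = (9)·(119) + (4)·(-266) = 7
Base-17 expansion of each c_i:
  c_1 = 14 = 14·17^0
  c_2 = 7 = 7·17^0
λ_0 = (14, 7)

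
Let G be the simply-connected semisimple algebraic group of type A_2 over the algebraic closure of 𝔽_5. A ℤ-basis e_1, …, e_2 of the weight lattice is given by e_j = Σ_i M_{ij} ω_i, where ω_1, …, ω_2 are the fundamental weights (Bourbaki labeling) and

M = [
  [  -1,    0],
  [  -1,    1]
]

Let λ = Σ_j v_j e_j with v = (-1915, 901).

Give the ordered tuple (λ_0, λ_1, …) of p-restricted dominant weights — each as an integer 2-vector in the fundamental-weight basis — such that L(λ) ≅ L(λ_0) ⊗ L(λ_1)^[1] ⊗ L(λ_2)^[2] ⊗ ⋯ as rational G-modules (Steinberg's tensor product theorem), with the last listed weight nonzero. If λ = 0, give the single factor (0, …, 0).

((0, 1), (3, 3), (1, 2), (0, 2), (3, 4))

ω-coordinates c = M·v, v = (-1915, 901):
  c_1 = -1*-1915 + 0*901 = 1915
  c_2 = -1*-1915 + 1*901 = 2816
Base-5 expansion of each c_i:
  c_1 = 1915 = 0·5^0 + 3·5^1 + 1·5^2 + 0·5^3 + 3·5^4
  c_2 = 2816 = 1·5^0 + 3·5^1 + 2·5^2 + 2·5^3 + 4·5^4
λ_0 = (0, 1)
λ_1 = (3, 3)
λ_2 = (1, 2)
λ_3 = (0, 2)
λ_4 = (3, 4)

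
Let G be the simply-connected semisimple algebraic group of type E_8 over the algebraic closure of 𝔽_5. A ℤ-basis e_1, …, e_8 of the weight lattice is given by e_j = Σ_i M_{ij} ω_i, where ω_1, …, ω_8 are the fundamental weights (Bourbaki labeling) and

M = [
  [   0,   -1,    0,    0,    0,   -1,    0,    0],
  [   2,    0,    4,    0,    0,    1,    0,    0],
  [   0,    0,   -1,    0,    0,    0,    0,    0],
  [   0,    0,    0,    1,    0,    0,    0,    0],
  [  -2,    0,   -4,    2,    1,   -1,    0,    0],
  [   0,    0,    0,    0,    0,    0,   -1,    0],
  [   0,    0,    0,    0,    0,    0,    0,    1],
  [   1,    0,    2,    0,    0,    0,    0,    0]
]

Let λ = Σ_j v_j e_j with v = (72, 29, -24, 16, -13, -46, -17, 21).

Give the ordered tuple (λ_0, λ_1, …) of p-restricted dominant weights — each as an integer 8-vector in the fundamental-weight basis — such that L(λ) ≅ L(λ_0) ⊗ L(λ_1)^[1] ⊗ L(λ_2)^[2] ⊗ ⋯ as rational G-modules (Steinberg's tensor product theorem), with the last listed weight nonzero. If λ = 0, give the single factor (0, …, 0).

((2, 2, 4, 1, 2, 2, 1, 4), (3, 0, 4, 3, 3, 3, 4, 4))

Converting to the ω-basis (c_i = row i of M dotted with v = (72, 29, -24, 16, -13, -46, -17, 21)):
  c_1 = (0)·(72) + (-1)·(29) + (0)·(-24) + (0)·(16) + (0)·(-13) + (-1)·(-46) + (0)·(-17) + (0)·(21) = 17
  c_2 = (2)·(72) + (0)·(29) + (4)·(-24) + (0)·(16) + (0)·(-13) + (1)·(-46) + (0)·(-17) + (0)·(21) = 2
  c_3 = (0)·(72) + (0)·(29) + (-1)·(-24) + (0)·(16) + (0)·(-13) + (0)·(-46) + (0)·(-17) + (0)·(21) = 24
  c_4 = (0)·(72) + (0)·(29) + (0)·(-24) + (1)·(16) + (0)·(-13) + (0)·(-46) + (0)·(-17) + (0)·(21) = 16
  c_5 = (-2)·(72) + (0)·(29) + (-4)·(-24) + (2)·(16) + (1)·(-13) + (-1)·(-46) + (0)·(-17) + (0)·(21) = 17
  c_6 = (0)·(72) + (0)·(29) + (0)·(-24) + (0)·(16) + (0)·(-13) + (0)·(-46) + (-1)·(-17) + (0)·(21) = 17
  c_7 = (0)·(72) + (0)·(29) + (0)·(-24) + (0)·(16) + (0)·(-13) + (0)·(-46) + (0)·(-17) + (1)·(21) = 21
  c_8 = (1)·(72) + (0)·(29) + (2)·(-24) + (0)·(16) + (0)·(-13) + (0)·(-46) + (0)·(-17) + (0)·(21) = 24
Writing each c_i in base p = 5:
  c_1 = 17 = 2·5^0 + 3·5^1
  c_2 = 2 = 2·5^0
  c_3 = 24 = 4·5^0 + 4·5^1
  c_4 = 16 = 1·5^0 + 3·5^1
  c_5 = 17 = 2·5^0 + 3·5^1
  c_6 = 17 = 2·5^0 + 3·5^1
  c_7 = 21 = 1·5^0 + 4·5^1
  c_8 = 24 = 4·5^0 + 4·5^1
p-restricted factor λ_0 = (2, 2, 4, 1, 2, 2, 1, 4)
p-restricted factor λ_1 = (3, 0, 4, 3, 3, 3, 4, 4)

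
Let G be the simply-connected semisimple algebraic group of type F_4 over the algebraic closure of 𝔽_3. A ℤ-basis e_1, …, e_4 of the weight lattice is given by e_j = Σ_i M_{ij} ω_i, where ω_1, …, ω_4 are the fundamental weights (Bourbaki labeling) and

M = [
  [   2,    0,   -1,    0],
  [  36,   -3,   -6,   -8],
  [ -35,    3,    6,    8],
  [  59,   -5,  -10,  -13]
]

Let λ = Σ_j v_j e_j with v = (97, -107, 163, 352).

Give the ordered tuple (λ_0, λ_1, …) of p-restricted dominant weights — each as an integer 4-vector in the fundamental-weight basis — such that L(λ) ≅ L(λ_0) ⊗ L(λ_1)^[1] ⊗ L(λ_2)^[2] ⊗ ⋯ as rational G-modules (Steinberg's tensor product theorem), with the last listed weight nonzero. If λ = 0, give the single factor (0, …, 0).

((1, 1, 0, 1), (1, 0, 2, 2), (0, 2, 2, 2), (1, 0, 2, 1))

Change of basis e → ω: c = M·v where v = (97, -107, 163, 352):
  c_1 = 2·97 + (0)·(-107) + (-1)·(163) + 0·352 = 31
  c_2 = 36·97 + (-3)·(-107) + (-6)·(163) + (-8)·(352) = 19
  c_3 = (-35)·(97) + (3)·(-107) + 6·163 + 8·352 = 78
  c_4 = 59·97 + (-5)·(-107) + (-10)·(163) + (-13)·(352) = 52
Base-3 expansion of each c_i:
  c_1 = 31 = 1·3^0 + 1·3^1 + 0·3^2 + 1·3^3
  c_2 = 19 = 1·3^0 + 0·3^1 + 2·3^2
  c_3 = 78 = 0·3^0 + 2·3^1 + 2·3^2 + 2·3^3
  c_4 = 52 = 1·3^0 + 2·3^1 + 2·3^2 + 1·3^3
p-restricted factor λ_0 = (1, 1, 0, 1)
p-restricted factor λ_1 = (1, 0, 2, 2)
p-restricted factor λ_2 = (0, 2, 2, 2)
p-restricted factor λ_3 = (1, 0, 2, 1)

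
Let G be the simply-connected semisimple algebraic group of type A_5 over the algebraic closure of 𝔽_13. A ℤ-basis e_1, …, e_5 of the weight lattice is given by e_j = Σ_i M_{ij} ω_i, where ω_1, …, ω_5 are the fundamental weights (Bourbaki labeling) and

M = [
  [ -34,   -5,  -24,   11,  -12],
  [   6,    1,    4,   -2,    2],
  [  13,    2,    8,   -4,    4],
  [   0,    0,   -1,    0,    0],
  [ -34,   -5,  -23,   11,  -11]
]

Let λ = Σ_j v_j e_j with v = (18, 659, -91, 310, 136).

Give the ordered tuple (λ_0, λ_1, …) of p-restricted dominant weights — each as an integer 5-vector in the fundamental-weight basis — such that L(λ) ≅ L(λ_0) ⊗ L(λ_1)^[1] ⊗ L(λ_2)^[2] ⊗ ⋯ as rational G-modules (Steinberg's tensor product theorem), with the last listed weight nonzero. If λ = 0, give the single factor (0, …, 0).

((3, 3, 11, 0, 9), (4, 4, 9, 7, 7))

Change of basis e → ω: c = M·v where v = (18, 659, -91, 310, 136):
  c_1 = (-34)·(18) + (-5)·(659) + (-24)·(-91) + 11·310 + (-12)·(136) = 55
  c_2 = 6·18 + 1·659 + (4)·(-91) + (-2)·(310) + 2·136 = 55
  c_3 = 13·18 + 2·659 + (8)·(-91) + (-4)·(310) + 4·136 = 128
  c_4 = 0·18 + 0·659 + (-1)·(-91) + 0·310 + 0·136 = 91
  c_5 = (-34)·(18) + (-5)·(659) + (-23)·(-91) + 11·310 + (-11)·(136) = 100
Writing each c_i in base p = 13:
  c_1 = 55 = 3·13^0 + 4·13^1
  c_2 = 55 = 3·13^0 + 4·13^1
  c_3 = 128 = 11·13^0 + 9·13^1
  c_4 = 91 = 0·13^0 + 7·13^1
  c_5 = 100 = 9·13^0 + 7·13^1
p-restricted factor λ_0 = (3, 3, 11, 0, 9)
p-restricted factor λ_1 = (4, 4, 9, 7, 7)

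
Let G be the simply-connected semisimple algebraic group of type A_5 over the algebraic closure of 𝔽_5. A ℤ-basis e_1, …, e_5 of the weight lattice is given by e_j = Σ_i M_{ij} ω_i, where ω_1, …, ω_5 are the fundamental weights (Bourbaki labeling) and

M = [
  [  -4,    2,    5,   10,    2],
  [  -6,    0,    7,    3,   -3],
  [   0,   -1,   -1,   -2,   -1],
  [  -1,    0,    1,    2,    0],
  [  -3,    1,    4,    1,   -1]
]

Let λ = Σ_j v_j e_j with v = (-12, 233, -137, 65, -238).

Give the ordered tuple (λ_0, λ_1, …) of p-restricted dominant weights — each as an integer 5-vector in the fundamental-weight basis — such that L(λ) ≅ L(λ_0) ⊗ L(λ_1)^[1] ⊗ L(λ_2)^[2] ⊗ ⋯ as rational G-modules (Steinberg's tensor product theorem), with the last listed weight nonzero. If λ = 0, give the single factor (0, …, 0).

ω-coordinates c = M·v, v = (-12, 233, -137, 65, -238):
  c_1 = -4*-12 + 2*233 + 5*-137 + 10*65 + 2*-238 = 3
  c_2 = -6*-12 + 0*233 + 7*-137 + 3*65 + -3*-238 = 22
  c_3 = 0*-12 + -1*233 + -1*-137 + -2*65 + -1*-238 = 12
  c_4 = -1*-12 + 0*233 + 1*-137 + 2*65 + 0*-238 = 5
  c_5 = -3*-12 + 1*233 + 4*-137 + 1*65 + -1*-238 = 24
p = 5; digits c_i = Σ_j d_{ij}·5^j, 0 ≤ d_{ij} < 5:
  c_1 = 3 = 3·5^0
  c_2 = 22 = 2·5^0 + 4·5^1
  c_3 = 12 = 2·5^0 + 2·5^1
  c_4 = 5 = 0·5^0 + 1·5^1
  c_5 = 24 = 4·5^0 + 4·5^1
p-restricted factor λ_0 = (3, 2, 2, 0, 4)
p-restricted factor λ_1 = (0, 4, 2, 1, 4)

((3, 2, 2, 0, 4), (0, 4, 2, 1, 4))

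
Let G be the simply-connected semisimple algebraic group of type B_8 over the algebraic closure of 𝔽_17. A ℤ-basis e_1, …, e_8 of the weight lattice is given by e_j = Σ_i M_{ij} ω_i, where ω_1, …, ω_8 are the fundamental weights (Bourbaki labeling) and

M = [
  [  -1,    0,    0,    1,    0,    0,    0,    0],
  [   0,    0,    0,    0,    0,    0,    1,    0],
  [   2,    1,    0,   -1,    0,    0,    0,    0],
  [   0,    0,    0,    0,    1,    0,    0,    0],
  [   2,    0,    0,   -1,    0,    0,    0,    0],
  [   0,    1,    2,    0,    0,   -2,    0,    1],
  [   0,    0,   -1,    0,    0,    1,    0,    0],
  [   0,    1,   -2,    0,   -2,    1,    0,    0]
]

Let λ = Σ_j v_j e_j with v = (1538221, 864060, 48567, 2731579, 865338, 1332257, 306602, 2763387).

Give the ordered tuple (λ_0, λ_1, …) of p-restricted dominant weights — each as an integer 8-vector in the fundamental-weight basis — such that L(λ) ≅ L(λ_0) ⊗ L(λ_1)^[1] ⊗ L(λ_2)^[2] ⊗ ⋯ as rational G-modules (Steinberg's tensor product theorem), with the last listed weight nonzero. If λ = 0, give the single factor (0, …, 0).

Converting to the ω-basis (c_i = row i of M dotted with v = (1538221, 864060, 48567, 2731579, 865338, 1332257, 306602, 2763387)):
  c_1 = (-1)·(1538221) + 0·864060 + 0·48567 + 1·2731579 + 0·865338 + 0·1332257 + 0·306602 + 0·2763387 = 1193358
  c_2 = 0·1538221 + 0·864060 + 0·48567 + 0·2731579 + 0·865338 + 0·1332257 + 1·306602 + 0·2763387 = 306602
  c_3 = 2·1538221 + 1·864060 + 0·48567 + (-1)·(2731579) + 0·865338 + 0·1332257 + 0·306602 + 0·2763387 = 1208923
  c_4 = 0·1538221 + 0·864060 + 0·48567 + 0·2731579 + 1·865338 + 0·1332257 + 0·306602 + 0·2763387 = 865338
  c_5 = 2·1538221 + 0·864060 + 0·48567 + (-1)·(2731579) + 0·865338 + 0·1332257 + 0·306602 + 0·2763387 = 344863
  c_6 = 0·1538221 + 1·864060 + 2·48567 + 0·2731579 + 0·865338 + (-2)·(1332257) + 0·306602 + 1·2763387 = 1060067
  c_7 = 0·1538221 + 0·864060 + (-1)·(48567) + 0·2731579 + 0·865338 + 1·1332257 + 0·306602 + 0·2763387 = 1283690
  c_8 = 0·1538221 + 1·864060 + (-2)·(48567) + 0·2731579 + (-2)·(865338) + 1·1332257 + 0·306602 + 0·2763387 = 368507
Expand coordinatewise in base 17:
  c_1 = 1193358 = 9·17^0 + 4·17^1 + 15·17^2 + 4·17^3 + 14·17^4
  c_2 = 306602 = 7·17^0 + 15·17^1 + 6·17^2 + 11·17^3 + 3·17^4
  c_3 = 1208923 = 2·17^0 + 2·17^1 + 1·17^2 + 8·17^3 + 14·17^4
  c_4 = 865338 = 4·17^0 + 4·17^1 + 2·17^2 + 6·17^3 + 10·17^4
  c_5 = 344863 = 1·17^0 + 5·17^1 + 3·17^2 + 2·17^3 + 4·17^4
  c_6 = 1060067 = 15·17^0 + 0·17^1 + 13·17^2 + 11·17^3 + 12·17^4
  c_7 = 1283690 = 3·17^0 + 14·17^1 + 4·17^2 + 6·17^3 + 15·17^4
  c_8 = 368507 = 15·17^0 + 1·17^1 + 0·17^2 + 7·17^3 + 4·17^4
Factor λ_0 = (9, 7, 2, 4, 1, 15, 3, 15)
Factor λ_1 = (4, 15, 2, 4, 5, 0, 14, 1)
Factor λ_2 = (15, 6, 1, 2, 3, 13, 4, 0)
Factor λ_3 = (4, 11, 8, 6, 2, 11, 6, 7)
Factor λ_4 = (14, 3, 14, 10, 4, 12, 15, 4)

((9, 7, 2, 4, 1, 15, 3, 15), (4, 15, 2, 4, 5, 0, 14, 1), (15, 6, 1, 2, 3, 13, 4, 0), (4, 11, 8, 6, 2, 11, 6, 7), (14, 3, 14, 10, 4, 12, 15, 4))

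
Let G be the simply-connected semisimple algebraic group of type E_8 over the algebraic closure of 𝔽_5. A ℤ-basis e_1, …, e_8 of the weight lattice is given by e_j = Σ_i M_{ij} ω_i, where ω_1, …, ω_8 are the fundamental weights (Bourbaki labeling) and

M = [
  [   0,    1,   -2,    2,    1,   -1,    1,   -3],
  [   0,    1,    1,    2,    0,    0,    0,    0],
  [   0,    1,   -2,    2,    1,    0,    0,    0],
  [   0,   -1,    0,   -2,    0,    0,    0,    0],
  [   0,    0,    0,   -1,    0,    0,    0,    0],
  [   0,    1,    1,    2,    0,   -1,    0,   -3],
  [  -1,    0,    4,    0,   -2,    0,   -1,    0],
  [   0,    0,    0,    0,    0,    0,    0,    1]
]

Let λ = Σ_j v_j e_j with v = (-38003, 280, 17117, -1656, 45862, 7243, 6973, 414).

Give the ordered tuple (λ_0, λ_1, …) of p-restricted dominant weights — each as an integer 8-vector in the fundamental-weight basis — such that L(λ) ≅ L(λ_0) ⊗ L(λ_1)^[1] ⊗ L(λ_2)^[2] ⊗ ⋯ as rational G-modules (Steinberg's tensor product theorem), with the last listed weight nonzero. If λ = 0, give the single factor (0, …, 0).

Change of basis e → ω: c = M·v where v = (-38003, 280, 17117, -1656, 45862, 7243, 6973, 414):
  c_1 = (0)·(-38003) + (1)·(280) + (-2)·(17117) + (2)·(-1656) + (1)·(45862) + (-1)·(7243) + (1)·(6973) + (-3)·(414) = 7084
  c_2 = (0)·(-38003) + (1)·(280) + (1)·(17117) + (2)·(-1656) + (0)·(45862) + (0)·(7243) + (0)·(6973) + (0)·(414) = 14085
  c_3 = (0)·(-38003) + (1)·(280) + (-2)·(17117) + (2)·(-1656) + (1)·(45862) + (0)·(7243) + (0)·(6973) + (0)·(414) = 8596
  c_4 = (0)·(-38003) + (-1)·(280) + (0)·(17117) + (-2)·(-1656) + (0)·(45862) + (0)·(7243) + (0)·(6973) + (0)·(414) = 3032
  c_5 = (0)·(-38003) + (0)·(280) + (0)·(17117) + (-1)·(-1656) + (0)·(45862) + (0)·(7243) + (0)·(6973) + (0)·(414) = 1656
  c_6 = (0)·(-38003) + (1)·(280) + (1)·(17117) + (2)·(-1656) + (0)·(45862) + (-1)·(7243) + (0)·(6973) + (-3)·(414) = 5600
  c_7 = (-1)·(-38003) + (0)·(280) + (4)·(17117) + (0)·(-1656) + (-2)·(45862) + (0)·(7243) + (-1)·(6973) + (0)·(414) = 7774
  c_8 = (0)·(-38003) + (0)·(280) + (0)·(17117) + (0)·(-1656) + (0)·(45862) + (0)·(7243) + (0)·(6973) + (1)·(414) = 414
Base-5 expansion of each c_i:
  c_1 = 7084 = 4·5^0 + 1·5^1 + 3·5^2 + 1·5^3 + 1·5^4 + 2·5^5
  c_2 = 14085 = 0·5^0 + 2·5^1 + 3·5^2 + 2·5^3 + 2·5^4 + 4·5^5
  c_3 = 8596 = 1·5^0 + 4·5^1 + 3·5^2 + 3·5^3 + 3·5^4 + 2·5^5
  c_4 = 3032 = 2·5^0 + 1·5^1 + 1·5^2 + 4·5^3 + 4·5^4
  c_5 = 1656 = 1·5^0 + 1·5^1 + 1·5^2 + 3·5^3 + 2·5^4
  c_6 = 5600 = 0·5^0 + 0·5^1 + 4·5^2 + 4·5^3 + 3·5^4 + 1·5^5
  c_7 = 7774 = 4·5^0 + 4·5^1 + 0·5^2 + 2·5^3 + 2·5^4 + 2·5^5
  c_8 = 414 = 4·5^0 + 2·5^1 + 1·5^2 + 3·5^3
λ_0 = (4, 0, 1, 2, 1, 0, 4, 4)
λ_1 = (1, 2, 4, 1, 1, 0, 4, 2)
λ_2 = (3, 3, 3, 1, 1, 4, 0, 1)
λ_3 = (1, 2, 3, 4, 3, 4, 2, 3)
λ_4 = (1, 2, 3, 4, 2, 3, 2, 0)
λ_5 = (2, 4, 2, 0, 0, 1, 2, 0)

((4, 0, 1, 2, 1, 0, 4, 4), (1, 2, 4, 1, 1, 0, 4, 2), (3, 3, 3, 1, 1, 4, 0, 1), (1, 2, 3, 4, 3, 4, 2, 3), (1, 2, 3, 4, 2, 3, 2, 0), (2, 4, 2, 0, 0, 1, 2, 0))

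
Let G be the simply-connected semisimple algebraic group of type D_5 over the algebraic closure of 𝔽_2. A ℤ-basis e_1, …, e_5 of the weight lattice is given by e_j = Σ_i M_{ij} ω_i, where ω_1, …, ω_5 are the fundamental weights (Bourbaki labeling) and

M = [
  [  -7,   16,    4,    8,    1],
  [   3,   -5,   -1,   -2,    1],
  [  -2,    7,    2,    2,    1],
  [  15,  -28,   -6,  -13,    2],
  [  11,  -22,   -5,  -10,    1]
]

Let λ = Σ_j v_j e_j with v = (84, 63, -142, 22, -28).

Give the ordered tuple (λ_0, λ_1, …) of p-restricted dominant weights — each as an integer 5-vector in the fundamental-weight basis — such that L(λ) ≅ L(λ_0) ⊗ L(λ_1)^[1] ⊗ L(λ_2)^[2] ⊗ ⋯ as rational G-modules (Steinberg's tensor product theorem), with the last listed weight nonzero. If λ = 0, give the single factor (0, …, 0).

((0, 1, 1, 0, 0), (0, 1, 0, 1, 0), (0, 1, 1, 1, 0))

Change of basis e → ω: c = M·v where v = (84, 63, -142, 22, -28):
  c_1 = (-7)·(84) + 16·63 + (4)·(-142) + 8·22 + (1)·(-28) = 0
  c_2 = 3·84 + (-5)·(63) + (-1)·(-142) + (-2)·(22) + (1)·(-28) = 7
  c_3 = (-2)·(84) + 7·63 + (2)·(-142) + 2·22 + (1)·(-28) = 5
  c_4 = 15·84 + (-28)·(63) + (-6)·(-142) + (-13)·(22) + (2)·(-28) = 6
  c_5 = 11·84 + (-22)·(63) + (-5)·(-142) + (-10)·(22) + (1)·(-28) = 0
Base-2 expansion of each c_i:
  c_1 = 0
  c_2 = 7 = 1·2^0 + 1·2^1 + 1·2^2
  c_3 = 5 = 1·2^0 + 0·2^1 + 1·2^2
  c_4 = 6 = 0·2^0 + 1·2^1 + 1·2^2
  c_5 = 0
p-restricted factor λ_0 = (0, 1, 1, 0, 0)
p-restricted factor λ_1 = (0, 1, 0, 1, 0)
p-restricted factor λ_2 = (0, 1, 1, 1, 0)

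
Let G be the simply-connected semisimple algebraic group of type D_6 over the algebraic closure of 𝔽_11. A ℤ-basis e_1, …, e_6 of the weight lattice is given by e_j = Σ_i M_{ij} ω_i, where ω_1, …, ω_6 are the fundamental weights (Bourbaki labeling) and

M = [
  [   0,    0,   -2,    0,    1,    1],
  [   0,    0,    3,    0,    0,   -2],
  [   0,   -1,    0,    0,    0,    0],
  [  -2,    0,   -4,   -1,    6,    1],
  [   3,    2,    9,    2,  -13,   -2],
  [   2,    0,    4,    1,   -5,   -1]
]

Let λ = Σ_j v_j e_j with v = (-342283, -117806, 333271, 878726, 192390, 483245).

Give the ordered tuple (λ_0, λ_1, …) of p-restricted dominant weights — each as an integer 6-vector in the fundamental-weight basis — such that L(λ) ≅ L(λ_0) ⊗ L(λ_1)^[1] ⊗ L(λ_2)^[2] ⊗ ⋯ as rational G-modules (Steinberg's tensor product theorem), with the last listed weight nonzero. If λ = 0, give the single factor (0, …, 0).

ω-coordinates c = M·v, v = (-342283, -117806, 333271, 878726, 192390, 483245):
  c_1 = 0*-342283 + 0*-117806 + -2*333271 + 0*878726 + 1*192390 + 1*483245 = 9093
  c_2 = 0*-342283 + 0*-117806 + 3*333271 + 0*878726 + 0*192390 + -2*483245 = 33323
  c_3 = 0*-342283 + -1*-117806 + 0*333271 + 0*878726 + 0*192390 + 0*483245 = 117806
  c_4 = -2*-342283 + 0*-117806 + -4*333271 + -1*878726 + 6*192390 + 1*483245 = 110341
  c_5 = 3*-342283 + 2*-117806 + 9*333271 + 2*878726 + -13*192390 + -2*483245 = 26870
  c_6 = 2*-342283 + 0*-117806 + 4*333271 + 1*878726 + -5*192390 + -1*483245 = 82049
Expand coordinatewise in base 11:
  c_1 = 9093 = 7·11^0 + 1·11^1 + 9·11^2 + 6·11^3
  c_2 = 33323 = 4·11^0 + 4·11^1 + 0·11^2 + 3·11^3 + 2·11^4
  c_3 = 117806 = 7·11^0 + 6·11^1 + 5·11^2 + 0·11^3 + 8·11^4
  c_4 = 110341 = 0·11^0 + 10·11^1 + 9·11^2 + 5·11^3 + 7·11^4
  c_5 = 26870 = 8·11^0 + 0·11^1 + 2·11^2 + 9·11^3 + 1·11^4
  c_6 = 82049 = 0·11^0 + 1·11^1 + 7·11^2 + 6·11^3 + 5·11^4
p-restricted factor λ_0 = (7, 4, 7, 0, 8, 0)
p-restricted factor λ_1 = (1, 4, 6, 10, 0, 1)
p-restricted factor λ_2 = (9, 0, 5, 9, 2, 7)
p-restricted factor λ_3 = (6, 3, 0, 5, 9, 6)
p-restricted factor λ_4 = (0, 2, 8, 7, 1, 5)

((7, 4, 7, 0, 8, 0), (1, 4, 6, 10, 0, 1), (9, 0, 5, 9, 2, 7), (6, 3, 0, 5, 9, 6), (0, 2, 8, 7, 1, 5))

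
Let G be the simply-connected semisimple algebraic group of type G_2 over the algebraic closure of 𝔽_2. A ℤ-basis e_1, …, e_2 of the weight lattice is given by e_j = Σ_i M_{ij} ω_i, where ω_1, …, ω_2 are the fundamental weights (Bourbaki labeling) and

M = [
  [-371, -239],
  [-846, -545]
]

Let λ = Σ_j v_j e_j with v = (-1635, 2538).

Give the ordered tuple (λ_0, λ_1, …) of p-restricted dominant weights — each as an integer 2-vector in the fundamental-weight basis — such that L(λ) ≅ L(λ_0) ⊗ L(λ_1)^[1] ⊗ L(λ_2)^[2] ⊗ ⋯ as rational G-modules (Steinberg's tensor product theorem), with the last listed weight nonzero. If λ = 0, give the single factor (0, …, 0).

((1, 0), (1, 0))

In the fundamental-weight basis, λ has coordinates c = M·v (v = (-1635, 2538)):
  c_1 = (-371)·(-1635) + (-239)·(2538) = 3
  c_2 = (-846)·(-1635) + (-545)·(2538) = 0
Expand coordinatewise in base 2:
  c_1 = 3 = 1·2^0 + 1·2^1
  c_2 = 0
p-restricted factor λ_0 = (1, 0)
p-restricted factor λ_1 = (1, 0)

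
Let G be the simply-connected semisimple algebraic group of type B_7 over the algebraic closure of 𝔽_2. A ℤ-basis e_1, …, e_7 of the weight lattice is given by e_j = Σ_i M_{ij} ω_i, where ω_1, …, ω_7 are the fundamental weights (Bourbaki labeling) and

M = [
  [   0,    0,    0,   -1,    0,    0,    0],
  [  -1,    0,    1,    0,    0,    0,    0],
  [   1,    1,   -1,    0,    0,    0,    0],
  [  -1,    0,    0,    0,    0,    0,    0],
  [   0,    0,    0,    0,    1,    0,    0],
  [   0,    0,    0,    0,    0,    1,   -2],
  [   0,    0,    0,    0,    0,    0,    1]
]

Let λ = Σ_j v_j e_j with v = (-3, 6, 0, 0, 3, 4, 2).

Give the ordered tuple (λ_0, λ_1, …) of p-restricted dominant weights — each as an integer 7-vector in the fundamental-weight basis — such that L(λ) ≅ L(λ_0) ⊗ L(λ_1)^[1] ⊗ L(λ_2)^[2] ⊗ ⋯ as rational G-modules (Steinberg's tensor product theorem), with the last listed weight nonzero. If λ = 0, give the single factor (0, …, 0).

ω-coordinates c = M·v, v = (-3, 6, 0, 0, 3, 4, 2):
  c_1 = 0*-3 + 0*6 + 0*0 + -1*0 + 0*3 + 0*4 + 0*2 = 0
  c_2 = -1*-3 + 0*6 + 1*0 + 0*0 + 0*3 + 0*4 + 0*2 = 3
  c_3 = 1*-3 + 1*6 + -1*0 + 0*0 + 0*3 + 0*4 + 0*2 = 3
  c_4 = -1*-3 + 0*6 + 0*0 + 0*0 + 0*3 + 0*4 + 0*2 = 3
  c_5 = 0*-3 + 0*6 + 0*0 + 0*0 + 1*3 + 0*4 + 0*2 = 3
  c_6 = 0*-3 + 0*6 + 0*0 + 0*0 + 0*3 + 1*4 + -2*2 = 0
  c_7 = 0*-3 + 0*6 + 0*0 + 0*0 + 0*3 + 0*4 + 1*2 = 2
p = 2; digits c_i = Σ_j d_{ij}·2^j, 0 ≤ d_{ij} < 2:
  c_1 = 0
  c_2 = 3 = 1·2^0 + 1·2^1
  c_3 = 3 = 1·2^0 + 1·2^1
  c_4 = 3 = 1·2^0 + 1·2^1
  c_5 = 3 = 1·2^0 + 1·2^1
  c_6 = 0
  c_7 = 2 = 0·2^0 + 1·2^1
Factor λ_0 = (0, 1, 1, 1, 1, 0, 0)
Factor λ_1 = (0, 1, 1, 1, 1, 0, 1)

((0, 1, 1, 1, 1, 0, 0), (0, 1, 1, 1, 1, 0, 1))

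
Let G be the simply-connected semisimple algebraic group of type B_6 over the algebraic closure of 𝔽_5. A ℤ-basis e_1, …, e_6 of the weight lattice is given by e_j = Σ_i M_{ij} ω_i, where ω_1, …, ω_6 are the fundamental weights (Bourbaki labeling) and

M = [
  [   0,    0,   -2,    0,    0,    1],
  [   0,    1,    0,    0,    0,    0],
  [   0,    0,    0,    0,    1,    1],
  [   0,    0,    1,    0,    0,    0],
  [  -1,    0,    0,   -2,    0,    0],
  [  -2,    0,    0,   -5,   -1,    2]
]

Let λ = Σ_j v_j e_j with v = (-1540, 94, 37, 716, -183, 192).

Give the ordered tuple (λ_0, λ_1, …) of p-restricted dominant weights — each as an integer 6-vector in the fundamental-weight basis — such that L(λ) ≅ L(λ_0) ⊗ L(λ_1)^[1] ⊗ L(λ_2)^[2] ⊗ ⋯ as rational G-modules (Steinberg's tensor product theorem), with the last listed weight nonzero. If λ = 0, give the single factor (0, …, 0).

In the fundamental-weight basis, λ has coordinates c = M·v (v = (-1540, 94, 37, 716, -183, 192)):
  c_1 = (0)·(-1540) + 0·94 + (-2)·(37) + 0·716 + (0)·(-183) + 1·192 = 118
  c_2 = (0)·(-1540) + 1·94 + 0·37 + 0·716 + (0)·(-183) + 0·192 = 94
  c_3 = (0)·(-1540) + 0·94 + 0·37 + 0·716 + (1)·(-183) + 1·192 = 9
  c_4 = (0)·(-1540) + 0·94 + 1·37 + 0·716 + (0)·(-183) + 0·192 = 37
  c_5 = (-1)·(-1540) + 0·94 + 0·37 + (-2)·(716) + (0)·(-183) + 0·192 = 108
  c_6 = (-2)·(-1540) + 0·94 + 0·37 + (-5)·(716) + (-1)·(-183) + 2·192 = 67
Expand coordinatewise in base 5:
  c_1 = 118 = 3·5^0 + 3·5^1 + 4·5^2
  c_2 = 94 = 4·5^0 + 3·5^1 + 3·5^2
  c_3 = 9 = 4·5^0 + 1·5^1
  c_4 = 37 = 2·5^0 + 2·5^1 + 1·5^2
  c_5 = 108 = 3·5^0 + 1·5^1 + 4·5^2
  c_6 = 67 = 2·5^0 + 3·5^1 + 2·5^2
p-restricted factor λ_0 = (3, 4, 4, 2, 3, 2)
p-restricted factor λ_1 = (3, 3, 1, 2, 1, 3)
p-restricted factor λ_2 = (4, 3, 0, 1, 4, 2)

((3, 4, 4, 2, 3, 2), (3, 3, 1, 2, 1, 3), (4, 3, 0, 1, 4, 2))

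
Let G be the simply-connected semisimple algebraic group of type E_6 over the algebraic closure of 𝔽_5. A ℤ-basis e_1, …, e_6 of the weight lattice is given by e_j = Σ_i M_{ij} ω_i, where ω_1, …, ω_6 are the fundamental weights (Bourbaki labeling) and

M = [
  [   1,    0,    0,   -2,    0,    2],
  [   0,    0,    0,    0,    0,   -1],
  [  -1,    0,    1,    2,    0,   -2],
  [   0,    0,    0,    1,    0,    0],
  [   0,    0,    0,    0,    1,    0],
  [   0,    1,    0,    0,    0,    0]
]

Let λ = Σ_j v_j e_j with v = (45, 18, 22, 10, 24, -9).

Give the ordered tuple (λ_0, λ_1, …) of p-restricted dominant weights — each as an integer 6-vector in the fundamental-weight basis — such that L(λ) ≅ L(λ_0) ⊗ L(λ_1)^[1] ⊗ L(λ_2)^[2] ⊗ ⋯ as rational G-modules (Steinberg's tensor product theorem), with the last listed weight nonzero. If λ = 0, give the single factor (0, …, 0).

((2, 4, 0, 0, 4, 3), (1, 1, 3, 2, 4, 3))

Converting to the ω-basis (c_i = row i of M dotted with v = (45, 18, 22, 10, 24, -9)):
  c_1 = (1)·(45) + (0)·(18) + (0)·(22) + (-2)·(10) + (0)·(24) + (2)·(-9) = 7
  c_2 = (0)·(45) + (0)·(18) + (0)·(22) + (0)·(10) + (0)·(24) + (-1)·(-9) = 9
  c_3 = (-1)·(45) + (0)·(18) + (1)·(22) + (2)·(10) + (0)·(24) + (-2)·(-9) = 15
  c_4 = (0)·(45) + (0)·(18) + (0)·(22) + (1)·(10) + (0)·(24) + (0)·(-9) = 10
  c_5 = (0)·(45) + (0)·(18) + (0)·(22) + (0)·(10) + (1)·(24) + (0)·(-9) = 24
  c_6 = (0)·(45) + (1)·(18) + (0)·(22) + (0)·(10) + (0)·(24) + (0)·(-9) = 18
Writing each c_i in base p = 5:
  c_1 = 7 = 2·5^0 + 1·5^1
  c_2 = 9 = 4·5^0 + 1·5^1
  c_3 = 15 = 0·5^0 + 3·5^1
  c_4 = 10 = 0·5^0 + 2·5^1
  c_5 = 24 = 4·5^0 + 4·5^1
  c_6 = 18 = 3·5^0 + 3·5^1
Factor λ_0 = (2, 4, 0, 0, 4, 3)
Factor λ_1 = (1, 1, 3, 2, 4, 3)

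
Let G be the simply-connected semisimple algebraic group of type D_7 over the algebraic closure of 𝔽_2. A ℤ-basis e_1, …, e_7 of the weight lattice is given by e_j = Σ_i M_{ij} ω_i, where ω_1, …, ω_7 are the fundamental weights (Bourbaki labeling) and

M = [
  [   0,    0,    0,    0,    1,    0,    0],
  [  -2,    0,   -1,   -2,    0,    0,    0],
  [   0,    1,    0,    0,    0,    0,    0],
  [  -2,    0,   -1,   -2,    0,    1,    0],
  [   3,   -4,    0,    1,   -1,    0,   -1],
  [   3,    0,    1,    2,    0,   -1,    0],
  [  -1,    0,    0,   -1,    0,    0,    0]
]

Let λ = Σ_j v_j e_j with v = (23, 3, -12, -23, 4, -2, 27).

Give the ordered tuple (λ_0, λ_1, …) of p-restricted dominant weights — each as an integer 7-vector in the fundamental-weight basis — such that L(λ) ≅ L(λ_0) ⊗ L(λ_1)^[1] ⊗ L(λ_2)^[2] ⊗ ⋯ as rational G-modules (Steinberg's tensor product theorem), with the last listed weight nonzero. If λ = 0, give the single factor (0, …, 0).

((0, 0, 1, 0, 1, 1, 0), (0, 0, 1, 1, 1, 0, 0), (1, 1, 0, 0, 0, 1, 0), (0, 1, 0, 1, 0, 1, 0))

Converting to the ω-basis (c_i = row i of M dotted with v = (23, 3, -12, -23, 4, -2, 27)):
  c_1 = 0·23 + 0·3 + (0)·(-12) + (0)·(-23) + 1·4 + (0)·(-2) + 0·27 = 4
  c_2 = (-2)·(23) + 0·3 + (-1)·(-12) + (-2)·(-23) + 0·4 + (0)·(-2) + 0·27 = 12
  c_3 = 0·23 + 1·3 + (0)·(-12) + (0)·(-23) + 0·4 + (0)·(-2) + 0·27 = 3
  c_4 = (-2)·(23) + 0·3 + (-1)·(-12) + (-2)·(-23) + 0·4 + (1)·(-2) + 0·27 = 10
  c_5 = 3·23 + (-4)·(3) + (0)·(-12) + (1)·(-23) + (-1)·(4) + (0)·(-2) + (-1)·(27) = 3
  c_6 = 3·23 + 0·3 + (1)·(-12) + (2)·(-23) + 0·4 + (-1)·(-2) + 0·27 = 13
  c_7 = (-1)·(23) + 0·3 + (0)·(-12) + (-1)·(-23) + 0·4 + (0)·(-2) + 0·27 = 0
Writing each c_i in base p = 2:
  c_1 = 4 = 0·2^0 + 0·2^1 + 1·2^2
  c_2 = 12 = 0·2^0 + 0·2^1 + 1·2^2 + 1·2^3
  c_3 = 3 = 1·2^0 + 1·2^1
  c_4 = 10 = 0·2^0 + 1·2^1 + 0·2^2 + 1·2^3
  c_5 = 3 = 1·2^0 + 1·2^1
  c_6 = 13 = 1·2^0 + 0·2^1 + 1·2^2 + 1·2^3
  c_7 = 0
Factor λ_0 = (0, 0, 1, 0, 1, 1, 0)
Factor λ_1 = (0, 0, 1, 1, 1, 0, 0)
Factor λ_2 = (1, 1, 0, 0, 0, 1, 0)
Factor λ_3 = (0, 1, 0, 1, 0, 1, 0)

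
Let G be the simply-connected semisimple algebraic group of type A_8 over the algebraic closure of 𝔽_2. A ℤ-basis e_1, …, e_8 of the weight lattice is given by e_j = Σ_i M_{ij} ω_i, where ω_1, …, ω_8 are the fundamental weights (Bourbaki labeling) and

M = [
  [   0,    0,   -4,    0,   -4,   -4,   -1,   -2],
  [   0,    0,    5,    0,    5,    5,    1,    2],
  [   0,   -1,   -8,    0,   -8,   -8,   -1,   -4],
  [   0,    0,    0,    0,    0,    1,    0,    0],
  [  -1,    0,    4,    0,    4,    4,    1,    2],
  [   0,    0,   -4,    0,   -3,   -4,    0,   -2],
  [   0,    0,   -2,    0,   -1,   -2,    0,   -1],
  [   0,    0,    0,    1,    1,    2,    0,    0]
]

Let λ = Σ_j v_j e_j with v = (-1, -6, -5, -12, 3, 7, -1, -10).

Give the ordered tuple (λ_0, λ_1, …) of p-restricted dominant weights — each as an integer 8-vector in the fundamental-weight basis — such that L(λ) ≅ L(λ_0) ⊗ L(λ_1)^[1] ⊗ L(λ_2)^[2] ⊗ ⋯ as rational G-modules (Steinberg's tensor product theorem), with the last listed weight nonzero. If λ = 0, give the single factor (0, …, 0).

ω-coordinates c = M·v, v = (-1, -6, -5, -12, 3, 7, -1, -10):
  c_1 = (0)·(-1) + (0)·(-6) + (-4)·(-5) + (0)·(-12) + (-4)·(3) + (-4)·(7) + (-1)·(-1) + (-2)·(-10) = 1
  c_2 = (0)·(-1) + (0)·(-6) + (5)·(-5) + (0)·(-12) + 5·3 + 5·7 + (1)·(-1) + (2)·(-10) = 4
  c_3 = (0)·(-1) + (-1)·(-6) + (-8)·(-5) + (0)·(-12) + (-8)·(3) + (-8)·(7) + (-1)·(-1) + (-4)·(-10) = 7
  c_4 = (0)·(-1) + (0)·(-6) + (0)·(-5) + (0)·(-12) + 0·3 + 1·7 + (0)·(-1) + (0)·(-10) = 7
  c_5 = (-1)·(-1) + (0)·(-6) + (4)·(-5) + (0)·(-12) + 4·3 + 4·7 + (1)·(-1) + (2)·(-10) = 0
  c_6 = (0)·(-1) + (0)·(-6) + (-4)·(-5) + (0)·(-12) + (-3)·(3) + (-4)·(7) + (0)·(-1) + (-2)·(-10) = 3
  c_7 = (0)·(-1) + (0)·(-6) + (-2)·(-5) + (0)·(-12) + (-1)·(3) + (-2)·(7) + (0)·(-1) + (-1)·(-10) = 3
  c_8 = (0)·(-1) + (0)·(-6) + (0)·(-5) + (1)·(-12) + 1·3 + 2·7 + (0)·(-1) + (0)·(-10) = 5
Writing each c_i in base p = 2:
  c_1 = 1 = 1·2^0
  c_2 = 4 = 0·2^0 + 0·2^1 + 1·2^2
  c_3 = 7 = 1·2^0 + 1·2^1 + 1·2^2
  c_4 = 7 = 1·2^0 + 1·2^1 + 1·2^2
  c_5 = 0
  c_6 = 3 = 1·2^0 + 1·2^1
  c_7 = 3 = 1·2^0 + 1·2^1
  c_8 = 5 = 1·2^0 + 0·2^1 + 1·2^2
λ_0 = (1, 0, 1, 1, 0, 1, 1, 1)
λ_1 = (0, 0, 1, 1, 0, 1, 1, 0)
λ_2 = (0, 1, 1, 1, 0, 0, 0, 1)

((1, 0, 1, 1, 0, 1, 1, 1), (0, 0, 1, 1, 0, 1, 1, 0), (0, 1, 1, 1, 0, 0, 0, 1))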